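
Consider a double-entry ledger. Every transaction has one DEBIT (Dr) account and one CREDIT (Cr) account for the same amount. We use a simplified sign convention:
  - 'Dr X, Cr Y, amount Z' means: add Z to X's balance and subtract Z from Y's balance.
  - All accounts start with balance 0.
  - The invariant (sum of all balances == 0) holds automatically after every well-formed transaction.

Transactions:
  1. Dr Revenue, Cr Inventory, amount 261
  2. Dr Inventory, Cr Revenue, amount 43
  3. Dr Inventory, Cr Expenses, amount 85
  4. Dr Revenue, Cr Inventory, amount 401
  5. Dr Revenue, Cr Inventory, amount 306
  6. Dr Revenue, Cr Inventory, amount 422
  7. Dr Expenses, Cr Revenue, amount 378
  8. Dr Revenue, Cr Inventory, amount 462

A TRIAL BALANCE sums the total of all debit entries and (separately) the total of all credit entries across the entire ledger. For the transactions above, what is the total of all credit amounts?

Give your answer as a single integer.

Txn 1: credit+=261
Txn 2: credit+=43
Txn 3: credit+=85
Txn 4: credit+=401
Txn 5: credit+=306
Txn 6: credit+=422
Txn 7: credit+=378
Txn 8: credit+=462
Total credits = 2358

Answer: 2358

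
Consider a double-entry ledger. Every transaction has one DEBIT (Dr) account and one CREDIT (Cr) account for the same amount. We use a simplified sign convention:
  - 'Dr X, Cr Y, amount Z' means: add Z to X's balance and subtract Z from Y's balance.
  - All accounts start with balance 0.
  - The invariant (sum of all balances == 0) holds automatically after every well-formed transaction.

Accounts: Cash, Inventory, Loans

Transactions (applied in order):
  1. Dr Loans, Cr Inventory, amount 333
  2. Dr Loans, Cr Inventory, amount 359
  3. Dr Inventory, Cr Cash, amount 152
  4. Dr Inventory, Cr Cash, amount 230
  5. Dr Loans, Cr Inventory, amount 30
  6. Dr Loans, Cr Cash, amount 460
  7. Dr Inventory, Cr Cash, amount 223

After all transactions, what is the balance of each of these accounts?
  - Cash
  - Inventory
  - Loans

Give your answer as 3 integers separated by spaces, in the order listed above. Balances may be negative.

Answer: -1065 -117 1182

Derivation:
After txn 1 (Dr Loans, Cr Inventory, amount 333): Inventory=-333 Loans=333
After txn 2 (Dr Loans, Cr Inventory, amount 359): Inventory=-692 Loans=692
After txn 3 (Dr Inventory, Cr Cash, amount 152): Cash=-152 Inventory=-540 Loans=692
After txn 4 (Dr Inventory, Cr Cash, amount 230): Cash=-382 Inventory=-310 Loans=692
After txn 5 (Dr Loans, Cr Inventory, amount 30): Cash=-382 Inventory=-340 Loans=722
After txn 6 (Dr Loans, Cr Cash, amount 460): Cash=-842 Inventory=-340 Loans=1182
After txn 7 (Dr Inventory, Cr Cash, amount 223): Cash=-1065 Inventory=-117 Loans=1182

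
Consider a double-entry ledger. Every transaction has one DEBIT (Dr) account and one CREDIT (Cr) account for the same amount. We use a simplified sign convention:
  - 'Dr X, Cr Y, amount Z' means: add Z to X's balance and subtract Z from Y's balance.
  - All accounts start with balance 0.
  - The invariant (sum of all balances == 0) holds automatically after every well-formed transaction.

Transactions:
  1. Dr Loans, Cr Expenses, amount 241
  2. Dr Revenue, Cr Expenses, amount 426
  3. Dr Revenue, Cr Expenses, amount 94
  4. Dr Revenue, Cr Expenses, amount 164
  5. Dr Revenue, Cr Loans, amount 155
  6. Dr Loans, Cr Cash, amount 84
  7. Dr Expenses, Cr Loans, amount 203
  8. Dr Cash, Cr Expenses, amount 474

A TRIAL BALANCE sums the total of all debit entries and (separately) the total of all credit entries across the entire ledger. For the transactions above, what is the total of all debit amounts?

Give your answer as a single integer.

Txn 1: debit+=241
Txn 2: debit+=426
Txn 3: debit+=94
Txn 4: debit+=164
Txn 5: debit+=155
Txn 6: debit+=84
Txn 7: debit+=203
Txn 8: debit+=474
Total debits = 1841

Answer: 1841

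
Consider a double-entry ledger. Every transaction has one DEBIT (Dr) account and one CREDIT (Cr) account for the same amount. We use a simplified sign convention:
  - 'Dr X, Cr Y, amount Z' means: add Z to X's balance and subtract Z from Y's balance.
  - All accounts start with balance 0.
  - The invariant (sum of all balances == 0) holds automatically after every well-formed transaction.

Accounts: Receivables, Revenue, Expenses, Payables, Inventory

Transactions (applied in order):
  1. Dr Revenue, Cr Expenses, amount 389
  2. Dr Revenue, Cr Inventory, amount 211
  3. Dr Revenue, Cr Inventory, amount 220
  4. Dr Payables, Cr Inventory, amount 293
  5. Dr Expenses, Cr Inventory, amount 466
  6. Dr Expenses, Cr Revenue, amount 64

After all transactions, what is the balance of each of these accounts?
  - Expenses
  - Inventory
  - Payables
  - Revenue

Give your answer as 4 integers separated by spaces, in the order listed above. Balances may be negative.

Answer: 141 -1190 293 756

Derivation:
After txn 1 (Dr Revenue, Cr Expenses, amount 389): Expenses=-389 Revenue=389
After txn 2 (Dr Revenue, Cr Inventory, amount 211): Expenses=-389 Inventory=-211 Revenue=600
After txn 3 (Dr Revenue, Cr Inventory, amount 220): Expenses=-389 Inventory=-431 Revenue=820
After txn 4 (Dr Payables, Cr Inventory, amount 293): Expenses=-389 Inventory=-724 Payables=293 Revenue=820
After txn 5 (Dr Expenses, Cr Inventory, amount 466): Expenses=77 Inventory=-1190 Payables=293 Revenue=820
After txn 6 (Dr Expenses, Cr Revenue, amount 64): Expenses=141 Inventory=-1190 Payables=293 Revenue=756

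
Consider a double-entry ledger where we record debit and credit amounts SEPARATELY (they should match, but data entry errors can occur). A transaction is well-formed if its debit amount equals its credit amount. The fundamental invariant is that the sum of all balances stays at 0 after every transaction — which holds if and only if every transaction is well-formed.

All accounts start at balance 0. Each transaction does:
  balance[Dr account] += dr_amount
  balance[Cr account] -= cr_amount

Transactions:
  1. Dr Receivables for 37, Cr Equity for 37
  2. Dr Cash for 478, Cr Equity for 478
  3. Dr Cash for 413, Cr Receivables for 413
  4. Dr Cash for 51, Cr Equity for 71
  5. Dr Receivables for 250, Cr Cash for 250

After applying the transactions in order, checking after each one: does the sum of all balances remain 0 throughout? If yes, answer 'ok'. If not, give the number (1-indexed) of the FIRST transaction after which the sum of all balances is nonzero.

Answer: 4

Derivation:
After txn 1: dr=37 cr=37 sum_balances=0
After txn 2: dr=478 cr=478 sum_balances=0
After txn 3: dr=413 cr=413 sum_balances=0
After txn 4: dr=51 cr=71 sum_balances=-20
After txn 5: dr=250 cr=250 sum_balances=-20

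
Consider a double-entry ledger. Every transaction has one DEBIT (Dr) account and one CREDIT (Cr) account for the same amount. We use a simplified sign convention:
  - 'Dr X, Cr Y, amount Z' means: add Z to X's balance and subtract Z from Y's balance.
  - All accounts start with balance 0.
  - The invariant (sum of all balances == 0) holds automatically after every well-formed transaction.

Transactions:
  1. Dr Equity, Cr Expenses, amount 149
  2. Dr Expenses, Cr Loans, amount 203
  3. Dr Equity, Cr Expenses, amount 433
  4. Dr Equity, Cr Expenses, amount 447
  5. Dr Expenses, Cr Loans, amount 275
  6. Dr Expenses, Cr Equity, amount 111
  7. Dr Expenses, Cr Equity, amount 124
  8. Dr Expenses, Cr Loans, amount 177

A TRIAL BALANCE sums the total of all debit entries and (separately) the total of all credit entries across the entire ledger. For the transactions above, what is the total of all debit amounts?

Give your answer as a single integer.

Txn 1: debit+=149
Txn 2: debit+=203
Txn 3: debit+=433
Txn 4: debit+=447
Txn 5: debit+=275
Txn 6: debit+=111
Txn 7: debit+=124
Txn 8: debit+=177
Total debits = 1919

Answer: 1919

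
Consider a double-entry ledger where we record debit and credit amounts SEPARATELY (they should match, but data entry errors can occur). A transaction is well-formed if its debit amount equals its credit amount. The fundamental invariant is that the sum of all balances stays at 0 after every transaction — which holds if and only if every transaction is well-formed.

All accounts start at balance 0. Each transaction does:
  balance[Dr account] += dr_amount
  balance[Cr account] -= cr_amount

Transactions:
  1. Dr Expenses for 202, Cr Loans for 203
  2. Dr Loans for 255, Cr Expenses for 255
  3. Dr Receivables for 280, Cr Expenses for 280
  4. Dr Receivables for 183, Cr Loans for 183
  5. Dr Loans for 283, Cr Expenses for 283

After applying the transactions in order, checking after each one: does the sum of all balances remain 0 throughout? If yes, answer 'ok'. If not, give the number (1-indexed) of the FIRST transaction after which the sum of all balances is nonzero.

Answer: 1

Derivation:
After txn 1: dr=202 cr=203 sum_balances=-1
After txn 2: dr=255 cr=255 sum_balances=-1
After txn 3: dr=280 cr=280 sum_balances=-1
After txn 4: dr=183 cr=183 sum_balances=-1
After txn 5: dr=283 cr=283 sum_balances=-1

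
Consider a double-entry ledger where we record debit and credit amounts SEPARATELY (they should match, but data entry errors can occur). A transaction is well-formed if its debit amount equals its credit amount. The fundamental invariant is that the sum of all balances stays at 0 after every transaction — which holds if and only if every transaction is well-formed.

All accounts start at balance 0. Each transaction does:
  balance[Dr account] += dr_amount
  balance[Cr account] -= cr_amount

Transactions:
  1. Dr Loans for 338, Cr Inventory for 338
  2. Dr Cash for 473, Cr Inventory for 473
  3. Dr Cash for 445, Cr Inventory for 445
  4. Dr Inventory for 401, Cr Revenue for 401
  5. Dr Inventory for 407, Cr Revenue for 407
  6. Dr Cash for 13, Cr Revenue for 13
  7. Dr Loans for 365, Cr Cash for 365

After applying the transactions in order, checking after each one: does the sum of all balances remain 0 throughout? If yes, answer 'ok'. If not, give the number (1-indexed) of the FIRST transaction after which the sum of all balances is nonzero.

Answer: ok

Derivation:
After txn 1: dr=338 cr=338 sum_balances=0
After txn 2: dr=473 cr=473 sum_balances=0
After txn 3: dr=445 cr=445 sum_balances=0
After txn 4: dr=401 cr=401 sum_balances=0
After txn 5: dr=407 cr=407 sum_balances=0
After txn 6: dr=13 cr=13 sum_balances=0
After txn 7: dr=365 cr=365 sum_balances=0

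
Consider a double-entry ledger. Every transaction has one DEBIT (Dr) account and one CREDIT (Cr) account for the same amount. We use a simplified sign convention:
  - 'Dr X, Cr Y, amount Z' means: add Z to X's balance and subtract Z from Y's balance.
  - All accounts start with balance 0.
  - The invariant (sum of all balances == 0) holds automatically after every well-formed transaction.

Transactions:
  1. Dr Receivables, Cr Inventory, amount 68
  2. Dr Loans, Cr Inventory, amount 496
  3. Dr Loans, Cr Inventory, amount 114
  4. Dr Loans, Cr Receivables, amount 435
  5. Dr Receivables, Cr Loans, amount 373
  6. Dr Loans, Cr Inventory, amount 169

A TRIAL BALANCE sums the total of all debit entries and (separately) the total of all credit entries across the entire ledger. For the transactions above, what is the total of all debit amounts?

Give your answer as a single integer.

Answer: 1655

Derivation:
Txn 1: debit+=68
Txn 2: debit+=496
Txn 3: debit+=114
Txn 4: debit+=435
Txn 5: debit+=373
Txn 6: debit+=169
Total debits = 1655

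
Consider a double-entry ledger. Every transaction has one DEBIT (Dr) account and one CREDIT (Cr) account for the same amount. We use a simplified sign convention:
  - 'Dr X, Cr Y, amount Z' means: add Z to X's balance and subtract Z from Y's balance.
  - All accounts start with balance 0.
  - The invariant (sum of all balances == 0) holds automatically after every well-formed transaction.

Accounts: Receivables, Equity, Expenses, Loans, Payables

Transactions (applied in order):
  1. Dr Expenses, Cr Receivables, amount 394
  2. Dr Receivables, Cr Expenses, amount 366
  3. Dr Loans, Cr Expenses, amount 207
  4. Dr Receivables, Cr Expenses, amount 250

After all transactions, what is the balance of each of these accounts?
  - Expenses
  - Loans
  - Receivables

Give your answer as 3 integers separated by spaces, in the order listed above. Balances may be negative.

Answer: -429 207 222

Derivation:
After txn 1 (Dr Expenses, Cr Receivables, amount 394): Expenses=394 Receivables=-394
After txn 2 (Dr Receivables, Cr Expenses, amount 366): Expenses=28 Receivables=-28
After txn 3 (Dr Loans, Cr Expenses, amount 207): Expenses=-179 Loans=207 Receivables=-28
After txn 4 (Dr Receivables, Cr Expenses, amount 250): Expenses=-429 Loans=207 Receivables=222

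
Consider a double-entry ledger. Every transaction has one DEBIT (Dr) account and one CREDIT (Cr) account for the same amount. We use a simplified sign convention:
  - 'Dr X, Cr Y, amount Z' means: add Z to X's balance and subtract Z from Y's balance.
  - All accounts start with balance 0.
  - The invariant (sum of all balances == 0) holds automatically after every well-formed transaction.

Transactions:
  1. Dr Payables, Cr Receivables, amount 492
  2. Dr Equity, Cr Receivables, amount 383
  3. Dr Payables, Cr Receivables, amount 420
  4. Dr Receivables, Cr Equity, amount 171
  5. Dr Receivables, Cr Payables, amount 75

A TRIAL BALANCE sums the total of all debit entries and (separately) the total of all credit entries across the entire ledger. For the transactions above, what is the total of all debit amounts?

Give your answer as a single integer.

Txn 1: debit+=492
Txn 2: debit+=383
Txn 3: debit+=420
Txn 4: debit+=171
Txn 5: debit+=75
Total debits = 1541

Answer: 1541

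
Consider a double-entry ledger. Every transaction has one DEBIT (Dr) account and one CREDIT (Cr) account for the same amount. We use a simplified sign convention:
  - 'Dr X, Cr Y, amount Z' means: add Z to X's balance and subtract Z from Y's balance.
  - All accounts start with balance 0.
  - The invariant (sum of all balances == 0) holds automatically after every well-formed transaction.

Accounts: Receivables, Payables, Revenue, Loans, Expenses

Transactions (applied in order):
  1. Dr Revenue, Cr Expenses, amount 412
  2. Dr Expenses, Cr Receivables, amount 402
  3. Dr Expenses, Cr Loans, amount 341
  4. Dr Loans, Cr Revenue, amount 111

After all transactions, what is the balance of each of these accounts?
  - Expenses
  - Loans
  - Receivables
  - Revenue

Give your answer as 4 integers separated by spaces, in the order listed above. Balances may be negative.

Answer: 331 -230 -402 301

Derivation:
After txn 1 (Dr Revenue, Cr Expenses, amount 412): Expenses=-412 Revenue=412
After txn 2 (Dr Expenses, Cr Receivables, amount 402): Expenses=-10 Receivables=-402 Revenue=412
After txn 3 (Dr Expenses, Cr Loans, amount 341): Expenses=331 Loans=-341 Receivables=-402 Revenue=412
After txn 4 (Dr Loans, Cr Revenue, amount 111): Expenses=331 Loans=-230 Receivables=-402 Revenue=301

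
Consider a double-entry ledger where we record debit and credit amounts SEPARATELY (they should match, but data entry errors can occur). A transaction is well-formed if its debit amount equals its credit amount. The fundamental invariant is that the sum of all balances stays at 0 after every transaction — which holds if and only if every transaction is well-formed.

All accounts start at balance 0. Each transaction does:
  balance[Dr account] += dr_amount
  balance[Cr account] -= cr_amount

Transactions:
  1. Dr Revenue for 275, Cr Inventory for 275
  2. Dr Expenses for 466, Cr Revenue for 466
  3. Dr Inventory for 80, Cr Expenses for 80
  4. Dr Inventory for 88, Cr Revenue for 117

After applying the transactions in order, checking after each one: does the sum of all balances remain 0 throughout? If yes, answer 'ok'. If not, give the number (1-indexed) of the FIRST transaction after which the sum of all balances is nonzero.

After txn 1: dr=275 cr=275 sum_balances=0
After txn 2: dr=466 cr=466 sum_balances=0
After txn 3: dr=80 cr=80 sum_balances=0
After txn 4: dr=88 cr=117 sum_balances=-29

Answer: 4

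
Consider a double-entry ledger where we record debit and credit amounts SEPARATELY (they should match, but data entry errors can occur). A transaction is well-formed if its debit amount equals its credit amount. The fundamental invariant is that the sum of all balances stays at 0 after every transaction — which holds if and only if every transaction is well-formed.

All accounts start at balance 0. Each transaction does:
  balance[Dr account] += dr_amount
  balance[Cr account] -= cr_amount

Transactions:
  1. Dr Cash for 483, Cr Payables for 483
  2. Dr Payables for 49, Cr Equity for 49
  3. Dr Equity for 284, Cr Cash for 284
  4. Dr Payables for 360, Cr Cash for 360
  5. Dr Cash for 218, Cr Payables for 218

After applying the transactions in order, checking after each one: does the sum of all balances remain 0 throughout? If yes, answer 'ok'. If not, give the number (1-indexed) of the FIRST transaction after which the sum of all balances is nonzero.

After txn 1: dr=483 cr=483 sum_balances=0
After txn 2: dr=49 cr=49 sum_balances=0
After txn 3: dr=284 cr=284 sum_balances=0
After txn 4: dr=360 cr=360 sum_balances=0
After txn 5: dr=218 cr=218 sum_balances=0

Answer: ok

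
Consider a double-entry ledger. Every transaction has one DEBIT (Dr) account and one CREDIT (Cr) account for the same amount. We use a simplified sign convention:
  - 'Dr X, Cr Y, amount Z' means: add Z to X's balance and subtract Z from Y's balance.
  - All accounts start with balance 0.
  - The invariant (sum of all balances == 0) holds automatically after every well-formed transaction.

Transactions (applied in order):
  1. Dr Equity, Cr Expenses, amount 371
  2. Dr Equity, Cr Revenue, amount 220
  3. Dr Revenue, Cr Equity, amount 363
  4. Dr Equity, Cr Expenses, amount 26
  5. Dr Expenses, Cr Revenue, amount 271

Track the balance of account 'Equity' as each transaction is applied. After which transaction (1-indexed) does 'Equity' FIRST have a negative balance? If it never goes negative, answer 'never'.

After txn 1: Equity=371
After txn 2: Equity=591
After txn 3: Equity=228
After txn 4: Equity=254
After txn 5: Equity=254

Answer: never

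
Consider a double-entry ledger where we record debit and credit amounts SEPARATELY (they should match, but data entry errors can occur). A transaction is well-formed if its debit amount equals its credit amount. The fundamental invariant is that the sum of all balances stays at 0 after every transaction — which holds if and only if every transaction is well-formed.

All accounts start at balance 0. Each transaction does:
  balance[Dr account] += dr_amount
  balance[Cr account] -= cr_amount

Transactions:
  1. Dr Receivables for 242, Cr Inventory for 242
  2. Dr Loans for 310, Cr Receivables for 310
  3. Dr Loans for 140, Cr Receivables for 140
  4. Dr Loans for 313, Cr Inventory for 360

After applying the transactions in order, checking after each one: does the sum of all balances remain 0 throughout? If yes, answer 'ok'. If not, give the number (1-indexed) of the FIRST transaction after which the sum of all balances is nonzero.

After txn 1: dr=242 cr=242 sum_balances=0
After txn 2: dr=310 cr=310 sum_balances=0
After txn 3: dr=140 cr=140 sum_balances=0
After txn 4: dr=313 cr=360 sum_balances=-47

Answer: 4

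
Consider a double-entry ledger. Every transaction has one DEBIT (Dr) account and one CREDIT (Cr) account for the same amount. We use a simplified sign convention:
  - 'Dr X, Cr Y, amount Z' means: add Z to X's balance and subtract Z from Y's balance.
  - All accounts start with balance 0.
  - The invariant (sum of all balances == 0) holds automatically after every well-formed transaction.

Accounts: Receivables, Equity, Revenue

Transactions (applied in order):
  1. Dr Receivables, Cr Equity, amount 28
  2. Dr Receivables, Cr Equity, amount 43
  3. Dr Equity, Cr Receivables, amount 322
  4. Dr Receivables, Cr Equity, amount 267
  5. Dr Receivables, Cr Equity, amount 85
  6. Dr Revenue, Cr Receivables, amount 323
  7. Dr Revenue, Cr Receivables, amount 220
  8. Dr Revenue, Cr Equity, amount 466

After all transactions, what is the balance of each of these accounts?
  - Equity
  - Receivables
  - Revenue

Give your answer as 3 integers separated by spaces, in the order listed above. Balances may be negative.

Answer: -567 -442 1009

Derivation:
After txn 1 (Dr Receivables, Cr Equity, amount 28): Equity=-28 Receivables=28
After txn 2 (Dr Receivables, Cr Equity, amount 43): Equity=-71 Receivables=71
After txn 3 (Dr Equity, Cr Receivables, amount 322): Equity=251 Receivables=-251
After txn 4 (Dr Receivables, Cr Equity, amount 267): Equity=-16 Receivables=16
After txn 5 (Dr Receivables, Cr Equity, amount 85): Equity=-101 Receivables=101
After txn 6 (Dr Revenue, Cr Receivables, amount 323): Equity=-101 Receivables=-222 Revenue=323
After txn 7 (Dr Revenue, Cr Receivables, amount 220): Equity=-101 Receivables=-442 Revenue=543
After txn 8 (Dr Revenue, Cr Equity, amount 466): Equity=-567 Receivables=-442 Revenue=1009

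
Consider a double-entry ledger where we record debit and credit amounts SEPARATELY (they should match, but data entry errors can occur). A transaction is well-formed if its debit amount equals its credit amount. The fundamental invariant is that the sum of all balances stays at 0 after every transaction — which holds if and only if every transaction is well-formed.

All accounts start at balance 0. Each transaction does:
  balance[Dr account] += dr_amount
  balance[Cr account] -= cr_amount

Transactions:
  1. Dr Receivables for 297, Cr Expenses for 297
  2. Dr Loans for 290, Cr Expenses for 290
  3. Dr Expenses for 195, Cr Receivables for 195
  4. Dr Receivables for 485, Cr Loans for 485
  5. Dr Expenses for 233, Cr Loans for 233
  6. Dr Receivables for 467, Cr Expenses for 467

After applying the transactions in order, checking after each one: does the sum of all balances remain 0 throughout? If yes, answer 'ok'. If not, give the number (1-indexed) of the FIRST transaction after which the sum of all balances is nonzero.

Answer: ok

Derivation:
After txn 1: dr=297 cr=297 sum_balances=0
After txn 2: dr=290 cr=290 sum_balances=0
After txn 3: dr=195 cr=195 sum_balances=0
After txn 4: dr=485 cr=485 sum_balances=0
After txn 5: dr=233 cr=233 sum_balances=0
After txn 6: dr=467 cr=467 sum_balances=0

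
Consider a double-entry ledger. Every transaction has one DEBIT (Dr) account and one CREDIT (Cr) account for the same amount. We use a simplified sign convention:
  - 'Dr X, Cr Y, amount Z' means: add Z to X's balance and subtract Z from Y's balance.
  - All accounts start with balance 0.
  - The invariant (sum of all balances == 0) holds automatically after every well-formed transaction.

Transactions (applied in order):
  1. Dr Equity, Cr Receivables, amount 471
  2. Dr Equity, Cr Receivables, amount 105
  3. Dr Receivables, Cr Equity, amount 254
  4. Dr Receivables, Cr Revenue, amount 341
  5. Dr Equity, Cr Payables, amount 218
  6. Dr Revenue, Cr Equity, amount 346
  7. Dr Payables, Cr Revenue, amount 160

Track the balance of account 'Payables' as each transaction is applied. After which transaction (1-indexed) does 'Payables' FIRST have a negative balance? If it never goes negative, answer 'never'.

Answer: 5

Derivation:
After txn 1: Payables=0
After txn 2: Payables=0
After txn 3: Payables=0
After txn 4: Payables=0
After txn 5: Payables=-218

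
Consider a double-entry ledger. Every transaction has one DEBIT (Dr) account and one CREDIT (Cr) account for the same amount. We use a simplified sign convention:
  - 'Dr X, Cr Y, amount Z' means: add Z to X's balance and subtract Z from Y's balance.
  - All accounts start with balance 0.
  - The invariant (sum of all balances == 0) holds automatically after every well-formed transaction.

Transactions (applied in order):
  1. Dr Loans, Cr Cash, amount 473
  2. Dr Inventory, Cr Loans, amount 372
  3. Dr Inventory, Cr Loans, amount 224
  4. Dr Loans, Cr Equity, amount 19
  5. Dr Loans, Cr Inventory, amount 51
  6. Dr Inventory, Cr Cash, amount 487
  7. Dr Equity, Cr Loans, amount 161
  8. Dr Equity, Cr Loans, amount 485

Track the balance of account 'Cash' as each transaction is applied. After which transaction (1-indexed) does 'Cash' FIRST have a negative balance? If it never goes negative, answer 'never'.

After txn 1: Cash=-473

Answer: 1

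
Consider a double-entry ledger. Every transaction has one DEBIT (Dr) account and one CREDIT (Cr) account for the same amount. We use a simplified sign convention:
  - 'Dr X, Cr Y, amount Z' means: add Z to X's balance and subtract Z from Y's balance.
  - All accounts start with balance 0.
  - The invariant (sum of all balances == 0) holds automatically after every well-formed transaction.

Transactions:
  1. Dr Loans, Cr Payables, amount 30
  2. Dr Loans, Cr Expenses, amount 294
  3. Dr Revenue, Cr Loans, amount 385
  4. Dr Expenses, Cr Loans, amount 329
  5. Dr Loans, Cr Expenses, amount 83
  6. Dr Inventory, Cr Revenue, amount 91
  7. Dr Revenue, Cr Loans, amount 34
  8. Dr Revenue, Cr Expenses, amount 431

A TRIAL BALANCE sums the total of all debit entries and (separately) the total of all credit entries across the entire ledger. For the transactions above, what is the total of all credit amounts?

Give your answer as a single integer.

Txn 1: credit+=30
Txn 2: credit+=294
Txn 3: credit+=385
Txn 4: credit+=329
Txn 5: credit+=83
Txn 6: credit+=91
Txn 7: credit+=34
Txn 8: credit+=431
Total credits = 1677

Answer: 1677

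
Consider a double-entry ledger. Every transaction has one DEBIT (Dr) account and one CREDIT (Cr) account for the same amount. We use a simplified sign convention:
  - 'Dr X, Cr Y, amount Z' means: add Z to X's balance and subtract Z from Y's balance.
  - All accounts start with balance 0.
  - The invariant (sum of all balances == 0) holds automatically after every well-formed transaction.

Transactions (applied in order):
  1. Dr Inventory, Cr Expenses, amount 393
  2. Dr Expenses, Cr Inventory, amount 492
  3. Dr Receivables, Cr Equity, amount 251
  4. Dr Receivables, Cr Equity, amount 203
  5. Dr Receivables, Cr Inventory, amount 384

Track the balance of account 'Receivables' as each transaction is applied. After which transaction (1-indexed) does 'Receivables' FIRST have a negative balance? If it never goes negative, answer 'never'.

After txn 1: Receivables=0
After txn 2: Receivables=0
After txn 3: Receivables=251
After txn 4: Receivables=454
After txn 5: Receivables=838

Answer: never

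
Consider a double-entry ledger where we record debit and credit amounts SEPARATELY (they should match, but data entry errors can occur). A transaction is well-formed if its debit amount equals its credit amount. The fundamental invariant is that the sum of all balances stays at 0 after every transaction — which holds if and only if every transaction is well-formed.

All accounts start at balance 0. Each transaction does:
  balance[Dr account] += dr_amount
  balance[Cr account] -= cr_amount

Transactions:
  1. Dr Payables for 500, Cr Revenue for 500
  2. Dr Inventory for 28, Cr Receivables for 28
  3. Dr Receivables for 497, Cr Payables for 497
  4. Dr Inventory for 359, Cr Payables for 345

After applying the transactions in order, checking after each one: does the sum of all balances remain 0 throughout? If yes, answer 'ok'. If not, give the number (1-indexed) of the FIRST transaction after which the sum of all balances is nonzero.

Answer: 4

Derivation:
After txn 1: dr=500 cr=500 sum_balances=0
After txn 2: dr=28 cr=28 sum_balances=0
After txn 3: dr=497 cr=497 sum_balances=0
After txn 4: dr=359 cr=345 sum_balances=14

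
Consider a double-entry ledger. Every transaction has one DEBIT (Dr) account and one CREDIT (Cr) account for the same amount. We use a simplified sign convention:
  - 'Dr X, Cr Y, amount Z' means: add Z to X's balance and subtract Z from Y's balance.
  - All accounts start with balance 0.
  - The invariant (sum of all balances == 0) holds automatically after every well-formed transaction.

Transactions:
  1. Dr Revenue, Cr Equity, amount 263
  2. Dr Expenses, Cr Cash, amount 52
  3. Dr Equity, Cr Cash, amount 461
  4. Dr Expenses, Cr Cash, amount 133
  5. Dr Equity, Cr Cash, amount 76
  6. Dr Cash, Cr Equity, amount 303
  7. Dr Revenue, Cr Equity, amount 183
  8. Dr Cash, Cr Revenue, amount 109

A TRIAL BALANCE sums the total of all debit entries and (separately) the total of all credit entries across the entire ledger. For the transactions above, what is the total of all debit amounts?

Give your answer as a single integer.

Answer: 1580

Derivation:
Txn 1: debit+=263
Txn 2: debit+=52
Txn 3: debit+=461
Txn 4: debit+=133
Txn 5: debit+=76
Txn 6: debit+=303
Txn 7: debit+=183
Txn 8: debit+=109
Total debits = 1580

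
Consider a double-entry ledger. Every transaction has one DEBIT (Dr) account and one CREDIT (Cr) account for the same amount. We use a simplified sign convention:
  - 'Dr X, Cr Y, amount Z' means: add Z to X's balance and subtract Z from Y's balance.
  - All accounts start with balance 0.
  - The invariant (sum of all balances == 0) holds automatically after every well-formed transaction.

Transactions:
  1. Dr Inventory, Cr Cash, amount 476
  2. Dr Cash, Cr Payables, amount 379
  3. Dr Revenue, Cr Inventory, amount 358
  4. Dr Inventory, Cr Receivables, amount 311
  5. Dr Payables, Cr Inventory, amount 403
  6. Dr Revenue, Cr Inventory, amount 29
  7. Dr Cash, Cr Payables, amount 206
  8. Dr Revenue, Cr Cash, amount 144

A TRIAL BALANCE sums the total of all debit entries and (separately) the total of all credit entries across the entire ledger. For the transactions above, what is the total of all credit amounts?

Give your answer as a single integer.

Txn 1: credit+=476
Txn 2: credit+=379
Txn 3: credit+=358
Txn 4: credit+=311
Txn 5: credit+=403
Txn 6: credit+=29
Txn 7: credit+=206
Txn 8: credit+=144
Total credits = 2306

Answer: 2306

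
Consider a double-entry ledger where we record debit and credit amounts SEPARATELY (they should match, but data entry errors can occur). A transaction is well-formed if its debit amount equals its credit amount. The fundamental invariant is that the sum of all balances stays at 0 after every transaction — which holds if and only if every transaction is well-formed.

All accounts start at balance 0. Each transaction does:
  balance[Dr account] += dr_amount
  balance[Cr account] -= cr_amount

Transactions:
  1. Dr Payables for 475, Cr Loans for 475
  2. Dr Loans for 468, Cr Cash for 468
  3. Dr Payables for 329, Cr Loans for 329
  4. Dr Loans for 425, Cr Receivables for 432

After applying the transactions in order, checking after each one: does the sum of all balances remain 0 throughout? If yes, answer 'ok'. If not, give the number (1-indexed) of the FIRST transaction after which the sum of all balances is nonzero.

Answer: 4

Derivation:
After txn 1: dr=475 cr=475 sum_balances=0
After txn 2: dr=468 cr=468 sum_balances=0
After txn 3: dr=329 cr=329 sum_balances=0
After txn 4: dr=425 cr=432 sum_balances=-7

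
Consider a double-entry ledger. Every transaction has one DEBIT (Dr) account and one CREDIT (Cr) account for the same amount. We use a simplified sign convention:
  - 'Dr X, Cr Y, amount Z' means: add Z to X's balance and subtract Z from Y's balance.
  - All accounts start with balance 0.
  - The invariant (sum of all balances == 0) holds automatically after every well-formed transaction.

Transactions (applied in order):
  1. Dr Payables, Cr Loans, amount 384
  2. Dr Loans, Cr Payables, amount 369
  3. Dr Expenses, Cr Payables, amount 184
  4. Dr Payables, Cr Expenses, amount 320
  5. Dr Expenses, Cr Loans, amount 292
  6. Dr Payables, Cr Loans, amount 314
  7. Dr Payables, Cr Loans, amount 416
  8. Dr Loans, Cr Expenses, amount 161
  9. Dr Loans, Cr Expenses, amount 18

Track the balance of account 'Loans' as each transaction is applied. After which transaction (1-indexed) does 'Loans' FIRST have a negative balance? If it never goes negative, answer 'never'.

Answer: 1

Derivation:
After txn 1: Loans=-384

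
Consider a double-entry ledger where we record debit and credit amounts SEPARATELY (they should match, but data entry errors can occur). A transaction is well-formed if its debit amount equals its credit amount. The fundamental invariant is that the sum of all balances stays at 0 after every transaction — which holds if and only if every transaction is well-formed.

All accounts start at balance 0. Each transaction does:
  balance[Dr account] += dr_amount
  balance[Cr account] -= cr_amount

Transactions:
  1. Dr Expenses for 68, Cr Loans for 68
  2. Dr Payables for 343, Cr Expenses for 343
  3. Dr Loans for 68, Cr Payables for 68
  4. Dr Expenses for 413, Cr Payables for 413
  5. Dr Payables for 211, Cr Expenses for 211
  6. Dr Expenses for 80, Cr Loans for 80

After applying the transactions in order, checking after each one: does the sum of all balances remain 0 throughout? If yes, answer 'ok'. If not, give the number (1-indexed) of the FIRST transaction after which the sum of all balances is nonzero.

Answer: ok

Derivation:
After txn 1: dr=68 cr=68 sum_balances=0
After txn 2: dr=343 cr=343 sum_balances=0
After txn 3: dr=68 cr=68 sum_balances=0
After txn 4: dr=413 cr=413 sum_balances=0
After txn 5: dr=211 cr=211 sum_balances=0
After txn 6: dr=80 cr=80 sum_balances=0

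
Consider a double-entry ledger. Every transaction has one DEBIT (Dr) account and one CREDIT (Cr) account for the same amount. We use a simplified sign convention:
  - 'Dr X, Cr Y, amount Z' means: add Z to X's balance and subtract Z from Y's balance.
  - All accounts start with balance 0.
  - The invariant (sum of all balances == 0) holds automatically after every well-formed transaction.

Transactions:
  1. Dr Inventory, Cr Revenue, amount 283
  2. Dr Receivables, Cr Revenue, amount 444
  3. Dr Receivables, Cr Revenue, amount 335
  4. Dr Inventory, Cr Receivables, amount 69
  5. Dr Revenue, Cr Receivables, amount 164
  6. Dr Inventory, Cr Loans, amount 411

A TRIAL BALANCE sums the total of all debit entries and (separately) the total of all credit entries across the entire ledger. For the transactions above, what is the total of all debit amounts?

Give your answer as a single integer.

Answer: 1706

Derivation:
Txn 1: debit+=283
Txn 2: debit+=444
Txn 3: debit+=335
Txn 4: debit+=69
Txn 5: debit+=164
Txn 6: debit+=411
Total debits = 1706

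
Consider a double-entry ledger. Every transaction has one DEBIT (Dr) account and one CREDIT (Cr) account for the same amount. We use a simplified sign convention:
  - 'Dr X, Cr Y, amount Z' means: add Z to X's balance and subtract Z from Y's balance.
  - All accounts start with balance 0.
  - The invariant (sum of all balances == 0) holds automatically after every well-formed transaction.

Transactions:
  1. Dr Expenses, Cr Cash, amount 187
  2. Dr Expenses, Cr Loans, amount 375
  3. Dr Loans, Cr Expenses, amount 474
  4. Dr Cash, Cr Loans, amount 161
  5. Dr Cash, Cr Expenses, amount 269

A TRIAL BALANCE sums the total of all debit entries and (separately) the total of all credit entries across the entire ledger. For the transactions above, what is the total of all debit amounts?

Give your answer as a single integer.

Txn 1: debit+=187
Txn 2: debit+=375
Txn 3: debit+=474
Txn 4: debit+=161
Txn 5: debit+=269
Total debits = 1466

Answer: 1466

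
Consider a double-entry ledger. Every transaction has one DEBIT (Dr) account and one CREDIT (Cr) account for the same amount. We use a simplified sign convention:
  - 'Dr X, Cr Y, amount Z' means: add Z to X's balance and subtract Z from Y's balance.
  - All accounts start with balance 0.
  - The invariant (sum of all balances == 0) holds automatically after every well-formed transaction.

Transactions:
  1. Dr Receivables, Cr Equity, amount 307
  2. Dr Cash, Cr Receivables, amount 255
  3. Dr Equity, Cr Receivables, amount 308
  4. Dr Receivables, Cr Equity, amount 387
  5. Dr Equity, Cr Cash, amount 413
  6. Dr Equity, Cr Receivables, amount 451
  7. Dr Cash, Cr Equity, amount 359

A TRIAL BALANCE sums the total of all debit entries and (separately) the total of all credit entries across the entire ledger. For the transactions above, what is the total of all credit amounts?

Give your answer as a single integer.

Txn 1: credit+=307
Txn 2: credit+=255
Txn 3: credit+=308
Txn 4: credit+=387
Txn 5: credit+=413
Txn 6: credit+=451
Txn 7: credit+=359
Total credits = 2480

Answer: 2480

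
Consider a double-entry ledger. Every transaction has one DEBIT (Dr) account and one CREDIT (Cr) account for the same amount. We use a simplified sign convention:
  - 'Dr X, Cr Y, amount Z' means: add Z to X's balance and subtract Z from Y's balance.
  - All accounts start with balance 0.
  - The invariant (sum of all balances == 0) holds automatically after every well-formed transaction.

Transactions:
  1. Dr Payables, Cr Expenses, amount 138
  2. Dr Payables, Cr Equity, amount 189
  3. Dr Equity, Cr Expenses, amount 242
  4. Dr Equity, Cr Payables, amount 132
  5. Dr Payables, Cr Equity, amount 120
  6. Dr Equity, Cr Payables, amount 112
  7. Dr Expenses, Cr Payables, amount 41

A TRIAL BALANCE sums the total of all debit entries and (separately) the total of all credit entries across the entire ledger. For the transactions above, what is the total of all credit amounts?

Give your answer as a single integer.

Txn 1: credit+=138
Txn 2: credit+=189
Txn 3: credit+=242
Txn 4: credit+=132
Txn 5: credit+=120
Txn 6: credit+=112
Txn 7: credit+=41
Total credits = 974

Answer: 974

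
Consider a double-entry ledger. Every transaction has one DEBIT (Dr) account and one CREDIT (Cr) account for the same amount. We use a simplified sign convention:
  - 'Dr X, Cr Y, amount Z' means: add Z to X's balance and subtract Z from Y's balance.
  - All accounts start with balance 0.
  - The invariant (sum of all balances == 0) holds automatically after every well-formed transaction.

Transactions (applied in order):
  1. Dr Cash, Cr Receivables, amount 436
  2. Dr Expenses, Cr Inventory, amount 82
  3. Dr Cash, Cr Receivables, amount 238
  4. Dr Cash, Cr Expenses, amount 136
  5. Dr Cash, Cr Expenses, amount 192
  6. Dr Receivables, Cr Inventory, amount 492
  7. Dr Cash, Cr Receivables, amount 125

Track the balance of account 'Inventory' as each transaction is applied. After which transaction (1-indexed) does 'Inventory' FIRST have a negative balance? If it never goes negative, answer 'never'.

After txn 1: Inventory=0
After txn 2: Inventory=-82

Answer: 2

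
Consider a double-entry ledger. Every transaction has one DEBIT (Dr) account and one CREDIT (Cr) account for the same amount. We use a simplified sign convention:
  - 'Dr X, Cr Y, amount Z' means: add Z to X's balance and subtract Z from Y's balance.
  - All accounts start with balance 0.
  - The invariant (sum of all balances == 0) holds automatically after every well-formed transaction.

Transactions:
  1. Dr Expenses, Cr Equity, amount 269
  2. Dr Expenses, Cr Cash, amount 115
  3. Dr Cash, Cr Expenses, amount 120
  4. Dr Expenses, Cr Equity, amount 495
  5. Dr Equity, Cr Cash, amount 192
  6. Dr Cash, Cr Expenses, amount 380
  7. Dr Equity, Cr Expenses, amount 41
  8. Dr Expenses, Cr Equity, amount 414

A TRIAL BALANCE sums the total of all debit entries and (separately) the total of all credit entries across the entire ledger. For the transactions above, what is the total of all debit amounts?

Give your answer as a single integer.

Txn 1: debit+=269
Txn 2: debit+=115
Txn 3: debit+=120
Txn 4: debit+=495
Txn 5: debit+=192
Txn 6: debit+=380
Txn 7: debit+=41
Txn 8: debit+=414
Total debits = 2026

Answer: 2026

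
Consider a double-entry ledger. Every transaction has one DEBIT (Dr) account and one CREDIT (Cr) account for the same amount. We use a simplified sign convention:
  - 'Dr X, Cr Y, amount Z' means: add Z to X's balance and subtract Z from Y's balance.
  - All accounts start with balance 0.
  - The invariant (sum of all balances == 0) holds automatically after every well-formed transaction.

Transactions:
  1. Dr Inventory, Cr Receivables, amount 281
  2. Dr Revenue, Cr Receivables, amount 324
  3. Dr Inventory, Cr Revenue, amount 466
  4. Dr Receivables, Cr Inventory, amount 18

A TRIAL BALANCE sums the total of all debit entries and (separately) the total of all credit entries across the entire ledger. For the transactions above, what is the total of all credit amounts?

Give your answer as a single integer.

Txn 1: credit+=281
Txn 2: credit+=324
Txn 3: credit+=466
Txn 4: credit+=18
Total credits = 1089

Answer: 1089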